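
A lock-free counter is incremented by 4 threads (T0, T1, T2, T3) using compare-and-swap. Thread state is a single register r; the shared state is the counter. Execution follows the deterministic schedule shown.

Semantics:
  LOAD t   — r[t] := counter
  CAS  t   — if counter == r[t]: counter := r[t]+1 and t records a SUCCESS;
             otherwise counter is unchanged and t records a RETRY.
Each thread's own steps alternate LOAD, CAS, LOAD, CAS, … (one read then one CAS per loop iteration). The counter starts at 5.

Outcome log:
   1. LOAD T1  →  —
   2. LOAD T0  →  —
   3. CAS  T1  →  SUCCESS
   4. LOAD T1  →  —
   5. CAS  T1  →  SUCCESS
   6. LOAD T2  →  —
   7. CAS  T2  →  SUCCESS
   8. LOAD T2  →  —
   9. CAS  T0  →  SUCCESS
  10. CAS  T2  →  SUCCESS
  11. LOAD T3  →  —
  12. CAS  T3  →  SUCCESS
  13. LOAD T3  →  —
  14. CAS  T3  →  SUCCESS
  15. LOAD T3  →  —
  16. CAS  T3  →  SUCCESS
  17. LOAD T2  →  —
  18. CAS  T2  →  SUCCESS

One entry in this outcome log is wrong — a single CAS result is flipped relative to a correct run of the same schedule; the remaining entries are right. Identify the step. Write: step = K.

Correct run:
#1 T1 reads 5
#2 T0 reads 5
#3 T1 CAS(5→6) writes; counter now 6
#4 T1 reads 6
#5 T1 CAS(6→7) writes; counter now 7
#6 T2 reads 7
#7 T2 CAS(7→8) writes; counter now 8
#8 T2 reads 8
#9 T0 CAS(5→6) fails; counter now 8
#10 T2 CAS(8→9) writes; counter now 9
#11 T3 reads 9
#12 T3 CAS(9→10) writes; counter now 10
#13 T3 reads 10
#14 T3 CAS(10→11) writes; counter now 11
#15 T3 reads 11
#16 T3 CAS(11→12) writes; counter now 12
#17 T2 reads 12
#18 T2 CAS(12→13) writes; counter now 13
Flip is step 9.

step = 9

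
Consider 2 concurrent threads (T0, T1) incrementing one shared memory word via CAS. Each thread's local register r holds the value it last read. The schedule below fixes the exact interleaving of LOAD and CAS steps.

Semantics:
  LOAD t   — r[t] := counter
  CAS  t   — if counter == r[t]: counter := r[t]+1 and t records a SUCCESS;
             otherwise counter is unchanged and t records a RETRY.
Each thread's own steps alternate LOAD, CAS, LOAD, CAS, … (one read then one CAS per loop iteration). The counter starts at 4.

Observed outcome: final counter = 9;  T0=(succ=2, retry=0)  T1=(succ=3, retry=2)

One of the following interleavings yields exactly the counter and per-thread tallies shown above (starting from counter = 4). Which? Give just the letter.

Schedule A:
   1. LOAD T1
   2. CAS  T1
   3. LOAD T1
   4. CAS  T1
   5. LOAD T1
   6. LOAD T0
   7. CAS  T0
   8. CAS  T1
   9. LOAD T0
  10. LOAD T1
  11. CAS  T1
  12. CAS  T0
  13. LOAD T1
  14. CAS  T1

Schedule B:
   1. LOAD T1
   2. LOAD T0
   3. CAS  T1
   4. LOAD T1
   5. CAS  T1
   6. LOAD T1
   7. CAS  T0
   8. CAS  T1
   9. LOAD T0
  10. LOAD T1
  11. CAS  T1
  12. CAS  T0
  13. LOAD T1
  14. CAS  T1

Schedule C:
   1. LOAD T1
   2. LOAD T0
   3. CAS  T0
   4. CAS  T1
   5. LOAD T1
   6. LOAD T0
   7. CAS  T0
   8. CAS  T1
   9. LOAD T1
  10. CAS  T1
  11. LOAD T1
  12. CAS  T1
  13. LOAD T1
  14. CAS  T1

C

Tracing schedule C:
[1] T1.load  rd  (counter 4, T1.r 4)
[2] T0.load  rd  (counter 4, T0.r 4)
[3] T0.cas  hit  (counter 5, T0.r 4)
[4] T1.cas  miss  (counter 5, T1.r 4)
[5] T1.load  rd  (counter 5, T1.r 5)
[6] T0.load  rd  (counter 5, T0.r 5)
[7] T0.cas  hit  (counter 6, T0.r 5)
[8] T1.cas  miss  (counter 6, T1.r 5)
[9] T1.load  rd  (counter 6, T1.r 6)
[10] T1.cas  hit  (counter 7, T1.r 6)
[11] T1.load  rd  (counter 7, T1.r 7)
[12] T1.cas  hit  (counter 8, T1.r 7)
[13] T1.load  rd  (counter 8, T1.r 8)
[14] T1.cas  hit  (counter 9, T1.r 8)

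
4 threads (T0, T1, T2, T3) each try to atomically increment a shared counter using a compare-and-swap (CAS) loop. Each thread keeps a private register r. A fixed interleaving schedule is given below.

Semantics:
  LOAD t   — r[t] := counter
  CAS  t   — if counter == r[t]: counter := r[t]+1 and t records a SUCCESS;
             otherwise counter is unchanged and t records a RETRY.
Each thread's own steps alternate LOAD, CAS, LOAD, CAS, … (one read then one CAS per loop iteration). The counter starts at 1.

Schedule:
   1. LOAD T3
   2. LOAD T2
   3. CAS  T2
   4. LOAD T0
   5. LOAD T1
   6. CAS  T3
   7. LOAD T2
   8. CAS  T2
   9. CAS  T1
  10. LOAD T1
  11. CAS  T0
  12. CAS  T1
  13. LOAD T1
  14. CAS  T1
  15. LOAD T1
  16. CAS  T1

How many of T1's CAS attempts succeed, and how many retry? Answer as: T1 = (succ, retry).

T1 = (3, 1)

   1) LOAD T3:  M=1  r_T3=1
   2) LOAD T2:  M=1  r_T2=1
   3) CAS  T2:  M=2  r_T2=1 ✓
   4) LOAD T0:  M=2  r_T0=2
   5) LOAD T1:  M=2  r_T1=2
   6) CAS  T3:  M=2  r_T3=1 ✗
   7) LOAD T2:  M=2  r_T2=2
   8) CAS  T2:  M=3  r_T2=2 ✓
   9) CAS  T1:  M=3  r_T1=2 ✗
  10) LOAD T1:  M=3  r_T1=3
  11) CAS  T0:  M=3  r_T0=2 ✗
  12) CAS  T1:  M=4  r_T1=3 ✓
  13) LOAD T1:  M=4  r_T1=4
  14) CAS  T1:  M=5  r_T1=4 ✓
  15) LOAD T1:  M=5  r_T1=5
  16) CAS  T1:  M=6  r_T1=5 ✓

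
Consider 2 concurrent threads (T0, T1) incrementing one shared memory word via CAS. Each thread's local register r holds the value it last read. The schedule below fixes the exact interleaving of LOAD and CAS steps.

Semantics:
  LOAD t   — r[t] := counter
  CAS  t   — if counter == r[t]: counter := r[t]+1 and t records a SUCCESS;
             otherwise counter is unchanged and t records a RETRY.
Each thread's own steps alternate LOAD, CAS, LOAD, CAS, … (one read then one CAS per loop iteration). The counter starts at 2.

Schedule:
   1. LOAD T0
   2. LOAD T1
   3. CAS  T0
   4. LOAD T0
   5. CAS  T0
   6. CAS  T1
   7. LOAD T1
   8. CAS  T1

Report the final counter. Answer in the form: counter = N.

T0 LOAD — after: cnt=2, r=2 — load
T1 LOAD — after: cnt=2, r=2 — load
T0 CAS — after: cnt=3, r=2 — ok
T0 LOAD — after: cnt=3, r=3 — load
T0 CAS — after: cnt=4, r=3 — ok
T1 CAS — after: cnt=4, r=2 — retry
T1 LOAD — after: cnt=4, r=4 — load
T1 CAS — after: cnt=5, r=4 — ok

counter = 5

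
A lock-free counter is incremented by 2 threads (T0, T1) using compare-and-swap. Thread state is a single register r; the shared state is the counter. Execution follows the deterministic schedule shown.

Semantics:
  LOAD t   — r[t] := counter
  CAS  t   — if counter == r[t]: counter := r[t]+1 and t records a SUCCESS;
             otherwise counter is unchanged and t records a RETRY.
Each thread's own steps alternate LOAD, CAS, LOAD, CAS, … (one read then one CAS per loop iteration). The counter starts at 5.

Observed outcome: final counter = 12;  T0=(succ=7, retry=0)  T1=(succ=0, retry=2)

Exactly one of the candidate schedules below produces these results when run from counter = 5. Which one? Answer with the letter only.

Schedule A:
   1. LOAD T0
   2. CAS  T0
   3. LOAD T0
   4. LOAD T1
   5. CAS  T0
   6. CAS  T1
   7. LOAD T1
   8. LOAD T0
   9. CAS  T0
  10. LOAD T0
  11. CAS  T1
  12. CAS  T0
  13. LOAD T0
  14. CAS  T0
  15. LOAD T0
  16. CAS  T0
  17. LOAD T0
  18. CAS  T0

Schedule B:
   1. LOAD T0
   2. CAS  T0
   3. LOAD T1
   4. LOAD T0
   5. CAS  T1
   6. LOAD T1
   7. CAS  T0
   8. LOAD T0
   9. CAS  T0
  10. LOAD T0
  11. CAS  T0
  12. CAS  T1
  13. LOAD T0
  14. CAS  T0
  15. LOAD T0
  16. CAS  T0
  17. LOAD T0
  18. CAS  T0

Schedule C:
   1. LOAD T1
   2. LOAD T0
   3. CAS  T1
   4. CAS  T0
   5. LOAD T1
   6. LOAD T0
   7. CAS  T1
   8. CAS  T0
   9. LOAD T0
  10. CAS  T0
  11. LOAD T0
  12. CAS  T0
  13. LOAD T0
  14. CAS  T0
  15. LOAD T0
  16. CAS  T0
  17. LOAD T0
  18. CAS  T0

Tracing schedule A:
step 1: T0 LOAD ⇒ load; ctr=5 reg=5
step 2: T0 CAS ⇒ ok; ctr=6 reg=5
step 3: T0 LOAD ⇒ load; ctr=6 reg=6
step 4: T1 LOAD ⇒ load; ctr=6 reg=6
step 5: T0 CAS ⇒ ok; ctr=7 reg=6
step 6: T1 CAS ⇒ retry; ctr=7 reg=6
step 7: T1 LOAD ⇒ load; ctr=7 reg=7
step 8: T0 LOAD ⇒ load; ctr=7 reg=7
step 9: T0 CAS ⇒ ok; ctr=8 reg=7
step 10: T0 LOAD ⇒ load; ctr=8 reg=8
step 11: T1 CAS ⇒ retry; ctr=8 reg=7
step 12: T0 CAS ⇒ ok; ctr=9 reg=8
step 13: T0 LOAD ⇒ load; ctr=9 reg=9
step 14: T0 CAS ⇒ ok; ctr=10 reg=9
step 15: T0 LOAD ⇒ load; ctr=10 reg=10
step 16: T0 CAS ⇒ ok; ctr=11 reg=10
step 17: T0 LOAD ⇒ load; ctr=11 reg=11
step 18: T0 CAS ⇒ ok; ctr=12 reg=11

A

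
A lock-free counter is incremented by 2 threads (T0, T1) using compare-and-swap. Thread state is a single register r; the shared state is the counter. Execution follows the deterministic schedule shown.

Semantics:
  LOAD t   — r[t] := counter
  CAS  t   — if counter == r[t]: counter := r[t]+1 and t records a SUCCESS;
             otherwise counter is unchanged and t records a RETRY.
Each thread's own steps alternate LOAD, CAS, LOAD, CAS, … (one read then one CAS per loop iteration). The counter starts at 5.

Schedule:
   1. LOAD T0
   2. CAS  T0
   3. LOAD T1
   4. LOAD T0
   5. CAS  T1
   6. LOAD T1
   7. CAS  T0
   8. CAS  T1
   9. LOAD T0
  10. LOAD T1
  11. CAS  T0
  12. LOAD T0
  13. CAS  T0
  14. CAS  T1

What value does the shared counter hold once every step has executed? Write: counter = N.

counter = 10

1. LOAD T0 → mem=5 r[T0]=5 [LOAD]
2. CAS T0 → mem=6 r[T0]=5 [OK]
3. LOAD T1 → mem=6 r[T1]=6 [LOAD]
4. LOAD T0 → mem=6 r[T0]=6 [LOAD]
5. CAS T1 → mem=7 r[T1]=6 [OK]
6. LOAD T1 → mem=7 r[T1]=7 [LOAD]
7. CAS T0 → mem=7 r[T0]=6 [RETRY]
8. CAS T1 → mem=8 r[T1]=7 [OK]
9. LOAD T0 → mem=8 r[T0]=8 [LOAD]
10. LOAD T1 → mem=8 r[T1]=8 [LOAD]
11. CAS T0 → mem=9 r[T0]=8 [OK]
12. LOAD T0 → mem=9 r[T0]=9 [LOAD]
13. CAS T0 → mem=10 r[T0]=9 [OK]
14. CAS T1 → mem=10 r[T1]=8 [RETRY]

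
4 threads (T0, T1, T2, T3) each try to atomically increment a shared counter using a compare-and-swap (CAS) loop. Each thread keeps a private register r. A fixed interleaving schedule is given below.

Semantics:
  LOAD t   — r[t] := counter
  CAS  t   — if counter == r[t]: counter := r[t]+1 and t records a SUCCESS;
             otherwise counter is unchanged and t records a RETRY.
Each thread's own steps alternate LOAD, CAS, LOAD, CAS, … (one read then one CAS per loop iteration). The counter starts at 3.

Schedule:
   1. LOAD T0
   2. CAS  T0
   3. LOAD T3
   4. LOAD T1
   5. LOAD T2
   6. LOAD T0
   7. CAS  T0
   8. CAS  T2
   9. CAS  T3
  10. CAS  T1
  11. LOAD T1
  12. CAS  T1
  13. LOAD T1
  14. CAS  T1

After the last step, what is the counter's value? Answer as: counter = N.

step 1: T0 LOAD ⇒ load; ctr=3 reg=3
step 2: T0 CAS ⇒ ok; ctr=4 reg=3
step 3: T3 LOAD ⇒ load; ctr=4 reg=4
step 4: T1 LOAD ⇒ load; ctr=4 reg=4
step 5: T2 LOAD ⇒ load; ctr=4 reg=4
step 6: T0 LOAD ⇒ load; ctr=4 reg=4
step 7: T0 CAS ⇒ ok; ctr=5 reg=4
step 8: T2 CAS ⇒ retry; ctr=5 reg=4
step 9: T3 CAS ⇒ retry; ctr=5 reg=4
step 10: T1 CAS ⇒ retry; ctr=5 reg=4
step 11: T1 LOAD ⇒ load; ctr=5 reg=5
step 12: T1 CAS ⇒ ok; ctr=6 reg=5
step 13: T1 LOAD ⇒ load; ctr=6 reg=6
step 14: T1 CAS ⇒ ok; ctr=7 reg=6

counter = 7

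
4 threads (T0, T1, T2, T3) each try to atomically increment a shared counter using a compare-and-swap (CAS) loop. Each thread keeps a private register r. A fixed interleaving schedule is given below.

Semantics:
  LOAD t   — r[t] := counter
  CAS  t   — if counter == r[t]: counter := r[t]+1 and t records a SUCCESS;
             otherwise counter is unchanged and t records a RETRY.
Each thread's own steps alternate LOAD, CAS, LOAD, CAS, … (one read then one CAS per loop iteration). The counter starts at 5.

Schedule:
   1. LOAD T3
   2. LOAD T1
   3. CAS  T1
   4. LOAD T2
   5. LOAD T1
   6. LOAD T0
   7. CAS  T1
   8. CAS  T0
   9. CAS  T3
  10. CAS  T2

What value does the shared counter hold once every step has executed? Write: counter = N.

T3 LOAD — after: cnt=5, r=5 — load
T1 LOAD — after: cnt=5, r=5 — load
T1 CAS — after: cnt=6, r=5 — ok
T2 LOAD — after: cnt=6, r=6 — load
T1 LOAD — after: cnt=6, r=6 — load
T0 LOAD — after: cnt=6, r=6 — load
T1 CAS — after: cnt=7, r=6 — ok
T0 CAS — after: cnt=7, r=6 — retry
T3 CAS — after: cnt=7, r=5 — retry
T2 CAS — after: cnt=7, r=6 — retry

counter = 7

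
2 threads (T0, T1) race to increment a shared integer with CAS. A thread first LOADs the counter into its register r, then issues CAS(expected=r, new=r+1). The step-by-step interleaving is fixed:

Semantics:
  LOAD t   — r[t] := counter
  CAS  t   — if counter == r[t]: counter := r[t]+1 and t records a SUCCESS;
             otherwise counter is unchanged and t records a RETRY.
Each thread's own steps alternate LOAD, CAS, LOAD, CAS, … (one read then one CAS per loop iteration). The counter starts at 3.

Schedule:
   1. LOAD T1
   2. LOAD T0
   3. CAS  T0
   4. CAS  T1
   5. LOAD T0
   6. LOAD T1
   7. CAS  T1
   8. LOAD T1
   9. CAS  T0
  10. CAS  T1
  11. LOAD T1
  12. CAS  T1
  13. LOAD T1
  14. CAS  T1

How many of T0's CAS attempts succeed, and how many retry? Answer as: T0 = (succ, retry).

T0 = (1, 1)

#1 T1 reads 3
#2 T0 reads 3
#3 T0 CAS(3→4) writes; counter now 4
#4 T1 CAS(3→4) fails; counter now 4
#5 T0 reads 4
#6 T1 reads 4
#7 T1 CAS(4→5) writes; counter now 5
#8 T1 reads 5
#9 T0 CAS(4→5) fails; counter now 5
#10 T1 CAS(5→6) writes; counter now 6
#11 T1 reads 6
#12 T1 CAS(6→7) writes; counter now 7
#13 T1 reads 7
#14 T1 CAS(7→8) writes; counter now 8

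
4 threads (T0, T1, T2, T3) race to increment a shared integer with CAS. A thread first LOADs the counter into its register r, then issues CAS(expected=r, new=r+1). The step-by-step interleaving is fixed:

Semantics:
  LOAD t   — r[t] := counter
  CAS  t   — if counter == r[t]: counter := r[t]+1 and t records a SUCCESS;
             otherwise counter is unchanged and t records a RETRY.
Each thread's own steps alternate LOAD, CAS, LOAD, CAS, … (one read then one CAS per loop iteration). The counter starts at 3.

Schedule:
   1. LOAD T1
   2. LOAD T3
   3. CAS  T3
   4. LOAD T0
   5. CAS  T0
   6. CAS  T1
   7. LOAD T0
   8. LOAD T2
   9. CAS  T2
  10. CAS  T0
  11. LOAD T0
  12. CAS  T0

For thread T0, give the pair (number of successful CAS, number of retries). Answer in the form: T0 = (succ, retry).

T0 = (2, 1)

   1) LOAD T1:  M=3  r_T1=3
   2) LOAD T3:  M=3  r_T3=3
   3) CAS  T3:  M=4  r_T3=3 ✓
   4) LOAD T0:  M=4  r_T0=4
   5) CAS  T0:  M=5  r_T0=4 ✓
   6) CAS  T1:  M=5  r_T1=3 ✗
   7) LOAD T0:  M=5  r_T0=5
   8) LOAD T2:  M=5  r_T2=5
   9) CAS  T2:  M=6  r_T2=5 ✓
  10) CAS  T0:  M=6  r_T0=5 ✗
  11) LOAD T0:  M=6  r_T0=6
  12) CAS  T0:  M=7  r_T0=6 ✓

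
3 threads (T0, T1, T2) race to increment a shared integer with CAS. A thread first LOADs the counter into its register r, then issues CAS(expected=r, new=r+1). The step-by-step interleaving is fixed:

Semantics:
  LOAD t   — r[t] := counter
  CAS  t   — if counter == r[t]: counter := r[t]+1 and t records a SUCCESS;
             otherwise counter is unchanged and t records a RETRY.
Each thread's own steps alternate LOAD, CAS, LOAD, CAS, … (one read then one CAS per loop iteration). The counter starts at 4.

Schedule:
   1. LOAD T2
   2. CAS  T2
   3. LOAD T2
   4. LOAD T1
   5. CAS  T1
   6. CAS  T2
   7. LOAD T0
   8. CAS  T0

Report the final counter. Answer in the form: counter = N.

counter = 7

T2 LOAD — after: cnt=4, r=4 — load
T2 CAS — after: cnt=5, r=4 — ok
T2 LOAD — after: cnt=5, r=5 — load
T1 LOAD — after: cnt=5, r=5 — load
T1 CAS — after: cnt=6, r=5 — ok
T2 CAS — after: cnt=6, r=5 — retry
T0 LOAD — after: cnt=6, r=6 — load
T0 CAS — after: cnt=7, r=6 — ok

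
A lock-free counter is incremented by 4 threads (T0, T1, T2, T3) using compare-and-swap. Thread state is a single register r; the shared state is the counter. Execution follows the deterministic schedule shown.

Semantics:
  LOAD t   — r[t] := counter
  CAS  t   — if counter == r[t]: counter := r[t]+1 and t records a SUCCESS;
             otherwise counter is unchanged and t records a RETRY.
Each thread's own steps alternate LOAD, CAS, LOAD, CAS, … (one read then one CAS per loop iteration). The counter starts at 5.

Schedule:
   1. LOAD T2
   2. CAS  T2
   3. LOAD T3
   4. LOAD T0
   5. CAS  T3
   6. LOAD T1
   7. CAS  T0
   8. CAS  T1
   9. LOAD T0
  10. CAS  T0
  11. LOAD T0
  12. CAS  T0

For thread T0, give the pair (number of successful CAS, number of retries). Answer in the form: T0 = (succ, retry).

step 1: T2 LOAD ⇒ load; ctr=5 reg=5
step 2: T2 CAS ⇒ ok; ctr=6 reg=5
step 3: T3 LOAD ⇒ load; ctr=6 reg=6
step 4: T0 LOAD ⇒ load; ctr=6 reg=6
step 5: T3 CAS ⇒ ok; ctr=7 reg=6
step 6: T1 LOAD ⇒ load; ctr=7 reg=7
step 7: T0 CAS ⇒ retry; ctr=7 reg=6
step 8: T1 CAS ⇒ ok; ctr=8 reg=7
step 9: T0 LOAD ⇒ load; ctr=8 reg=8
step 10: T0 CAS ⇒ ok; ctr=9 reg=8
step 11: T0 LOAD ⇒ load; ctr=9 reg=9
step 12: T0 CAS ⇒ ok; ctr=10 reg=9

T0 = (2, 1)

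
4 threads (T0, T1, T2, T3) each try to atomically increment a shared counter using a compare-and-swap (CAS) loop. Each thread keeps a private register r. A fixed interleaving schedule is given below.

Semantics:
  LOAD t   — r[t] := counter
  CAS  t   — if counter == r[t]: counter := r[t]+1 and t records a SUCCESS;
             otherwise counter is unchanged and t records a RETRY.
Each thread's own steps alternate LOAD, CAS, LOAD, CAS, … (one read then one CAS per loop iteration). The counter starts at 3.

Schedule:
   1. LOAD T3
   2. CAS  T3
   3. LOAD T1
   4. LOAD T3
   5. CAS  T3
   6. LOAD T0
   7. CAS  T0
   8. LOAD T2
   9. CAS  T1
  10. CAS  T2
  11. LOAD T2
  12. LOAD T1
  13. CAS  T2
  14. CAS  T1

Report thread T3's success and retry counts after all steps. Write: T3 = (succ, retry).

[1] T3.load  rd  (counter 3, T3.r 3)
[2] T3.cas  hit  (counter 4, T3.r 3)
[3] T1.load  rd  (counter 4, T1.r 4)
[4] T3.load  rd  (counter 4, T3.r 4)
[5] T3.cas  hit  (counter 5, T3.r 4)
[6] T0.load  rd  (counter 5, T0.r 5)
[7] T0.cas  hit  (counter 6, T0.r 5)
[8] T2.load  rd  (counter 6, T2.r 6)
[9] T1.cas  miss  (counter 6, T1.r 4)
[10] T2.cas  hit  (counter 7, T2.r 6)
[11] T2.load  rd  (counter 7, T2.r 7)
[12] T1.load  rd  (counter 7, T1.r 7)
[13] T2.cas  hit  (counter 8, T2.r 7)
[14] T1.cas  miss  (counter 8, T1.r 7)

T3 = (2, 0)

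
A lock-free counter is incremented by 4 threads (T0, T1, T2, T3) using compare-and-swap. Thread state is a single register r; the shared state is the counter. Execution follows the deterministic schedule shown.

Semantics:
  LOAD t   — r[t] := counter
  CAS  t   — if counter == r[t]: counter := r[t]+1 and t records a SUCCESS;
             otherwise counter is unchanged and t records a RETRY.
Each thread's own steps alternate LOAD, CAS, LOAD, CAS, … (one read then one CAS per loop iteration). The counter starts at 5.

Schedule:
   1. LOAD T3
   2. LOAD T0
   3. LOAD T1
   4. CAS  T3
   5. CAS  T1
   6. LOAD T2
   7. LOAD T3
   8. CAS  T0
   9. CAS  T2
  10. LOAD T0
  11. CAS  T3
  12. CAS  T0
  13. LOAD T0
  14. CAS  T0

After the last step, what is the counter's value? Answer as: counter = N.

counter = 9

[1] T3.load  rd  (counter 5, T3.r 5)
[2] T0.load  rd  (counter 5, T0.r 5)
[3] T1.load  rd  (counter 5, T1.r 5)
[4] T3.cas  hit  (counter 6, T3.r 5)
[5] T1.cas  miss  (counter 6, T1.r 5)
[6] T2.load  rd  (counter 6, T2.r 6)
[7] T3.load  rd  (counter 6, T3.r 6)
[8] T0.cas  miss  (counter 6, T0.r 5)
[9] T2.cas  hit  (counter 7, T2.r 6)
[10] T0.load  rd  (counter 7, T0.r 7)
[11] T3.cas  miss  (counter 7, T3.r 6)
[12] T0.cas  hit  (counter 8, T0.r 7)
[13] T0.load  rd  (counter 8, T0.r 8)
[14] T0.cas  hit  (counter 9, T0.r 8)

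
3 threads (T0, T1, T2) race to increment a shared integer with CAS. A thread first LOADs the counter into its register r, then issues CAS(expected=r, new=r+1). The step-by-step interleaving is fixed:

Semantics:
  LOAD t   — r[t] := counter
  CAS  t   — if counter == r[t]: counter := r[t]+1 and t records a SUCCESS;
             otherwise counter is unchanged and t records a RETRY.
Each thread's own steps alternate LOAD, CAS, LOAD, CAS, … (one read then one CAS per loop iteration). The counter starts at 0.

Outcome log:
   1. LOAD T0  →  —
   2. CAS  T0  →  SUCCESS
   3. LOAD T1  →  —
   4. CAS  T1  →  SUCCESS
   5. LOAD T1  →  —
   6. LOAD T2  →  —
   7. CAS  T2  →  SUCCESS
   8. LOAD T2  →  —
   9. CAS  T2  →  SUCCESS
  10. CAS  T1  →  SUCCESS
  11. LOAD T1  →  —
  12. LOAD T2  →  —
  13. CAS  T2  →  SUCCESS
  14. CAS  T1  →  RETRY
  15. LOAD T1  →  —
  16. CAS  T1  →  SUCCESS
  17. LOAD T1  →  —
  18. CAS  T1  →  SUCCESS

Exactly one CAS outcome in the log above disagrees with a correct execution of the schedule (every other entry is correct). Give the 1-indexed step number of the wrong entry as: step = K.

Correct run:
T0 LOAD — after: cnt=0, r=0 — load
T0 CAS — after: cnt=1, r=0 — ok
T1 LOAD — after: cnt=1, r=1 — load
T1 CAS — after: cnt=2, r=1 — ok
T1 LOAD — after: cnt=2, r=2 — load
T2 LOAD — after: cnt=2, r=2 — load
T2 CAS — after: cnt=3, r=2 — ok
T2 LOAD — after: cnt=3, r=3 — load
T2 CAS — after: cnt=4, r=3 — ok
T1 CAS — after: cnt=4, r=2 — retry
T1 LOAD — after: cnt=4, r=4 — load
T2 LOAD — after: cnt=4, r=4 — load
T2 CAS — after: cnt=5, r=4 — ok
T1 CAS — after: cnt=5, r=4 — retry
T1 LOAD — after: cnt=5, r=5 — load
T1 CAS — after: cnt=6, r=5 — ok
T1 LOAD — after: cnt=6, r=6 — load
T1 CAS — after: cnt=7, r=6 — ok
Mismatch at 10.

step = 10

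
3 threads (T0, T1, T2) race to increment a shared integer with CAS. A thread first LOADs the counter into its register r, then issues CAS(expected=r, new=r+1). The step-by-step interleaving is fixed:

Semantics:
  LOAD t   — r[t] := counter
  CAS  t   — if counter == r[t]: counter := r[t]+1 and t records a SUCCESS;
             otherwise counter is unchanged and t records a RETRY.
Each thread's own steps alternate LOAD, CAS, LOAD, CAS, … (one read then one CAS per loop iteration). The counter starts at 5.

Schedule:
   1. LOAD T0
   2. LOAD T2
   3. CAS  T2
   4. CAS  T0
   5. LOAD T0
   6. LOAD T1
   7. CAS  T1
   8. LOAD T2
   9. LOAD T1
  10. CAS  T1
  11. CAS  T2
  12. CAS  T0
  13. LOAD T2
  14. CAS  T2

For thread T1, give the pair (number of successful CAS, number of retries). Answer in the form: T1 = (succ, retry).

T1 = (2, 0)

[1] T0.load  rd  (counter 5, T0.r 5)
[2] T2.load  rd  (counter 5, T2.r 5)
[3] T2.cas  hit  (counter 6, T2.r 5)
[4] T0.cas  miss  (counter 6, T0.r 5)
[5] T0.load  rd  (counter 6, T0.r 6)
[6] T1.load  rd  (counter 6, T1.r 6)
[7] T1.cas  hit  (counter 7, T1.r 6)
[8] T2.load  rd  (counter 7, T2.r 7)
[9] T1.load  rd  (counter 7, T1.r 7)
[10] T1.cas  hit  (counter 8, T1.r 7)
[11] T2.cas  miss  (counter 8, T2.r 7)
[12] T0.cas  miss  (counter 8, T0.r 6)
[13] T2.load  rd  (counter 8, T2.r 8)
[14] T2.cas  hit  (counter 9, T2.r 8)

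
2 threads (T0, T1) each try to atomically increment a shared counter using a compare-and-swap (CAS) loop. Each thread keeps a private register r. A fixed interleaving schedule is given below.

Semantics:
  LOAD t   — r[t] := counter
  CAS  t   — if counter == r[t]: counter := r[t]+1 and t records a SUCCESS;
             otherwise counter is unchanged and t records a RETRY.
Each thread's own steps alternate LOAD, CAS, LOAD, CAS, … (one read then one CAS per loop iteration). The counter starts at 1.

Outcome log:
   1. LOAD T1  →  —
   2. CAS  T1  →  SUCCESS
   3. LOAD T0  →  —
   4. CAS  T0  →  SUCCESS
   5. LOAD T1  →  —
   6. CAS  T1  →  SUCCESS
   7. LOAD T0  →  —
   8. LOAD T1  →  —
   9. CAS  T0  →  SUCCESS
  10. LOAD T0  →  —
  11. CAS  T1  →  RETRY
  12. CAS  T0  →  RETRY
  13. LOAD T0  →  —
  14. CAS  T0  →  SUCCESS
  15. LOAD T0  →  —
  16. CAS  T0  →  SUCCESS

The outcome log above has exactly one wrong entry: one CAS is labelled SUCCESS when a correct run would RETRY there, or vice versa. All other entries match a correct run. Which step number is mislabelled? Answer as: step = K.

Reference trace:
step 1: T1 LOAD ⇒ load; ctr=1 reg=1
step 2: T1 CAS ⇒ ok; ctr=2 reg=1
step 3: T0 LOAD ⇒ load; ctr=2 reg=2
step 4: T0 CAS ⇒ ok; ctr=3 reg=2
step 5: T1 LOAD ⇒ load; ctr=3 reg=3
step 6: T1 CAS ⇒ ok; ctr=4 reg=3
step 7: T0 LOAD ⇒ load; ctr=4 reg=4
step 8: T1 LOAD ⇒ load; ctr=4 reg=4
step 9: T0 CAS ⇒ ok; ctr=5 reg=4
step 10: T0 LOAD ⇒ load; ctr=5 reg=5
step 11: T1 CAS ⇒ retry; ctr=5 reg=4
step 12: T0 CAS ⇒ ok; ctr=6 reg=5
step 13: T0 LOAD ⇒ load; ctr=6 reg=6
step 14: T0 CAS ⇒ ok; ctr=7 reg=6
step 15: T0 LOAD ⇒ load; ctr=7 reg=7
step 16: T0 CAS ⇒ ok; ctr=8 reg=7
Mismatch at 12.

step = 12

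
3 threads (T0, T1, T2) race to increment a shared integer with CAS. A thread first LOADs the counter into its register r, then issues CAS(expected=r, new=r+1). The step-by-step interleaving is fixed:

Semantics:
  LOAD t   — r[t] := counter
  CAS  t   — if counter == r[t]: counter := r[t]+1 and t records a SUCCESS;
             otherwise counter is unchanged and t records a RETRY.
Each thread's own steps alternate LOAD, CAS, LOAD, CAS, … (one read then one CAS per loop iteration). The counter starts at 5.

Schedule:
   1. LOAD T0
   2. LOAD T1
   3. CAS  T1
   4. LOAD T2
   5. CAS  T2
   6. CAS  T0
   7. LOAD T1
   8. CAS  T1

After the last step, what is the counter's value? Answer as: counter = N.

#1 T0 reads 5
#2 T1 reads 5
#3 T1 CAS(5→6) writes; counter now 6
#4 T2 reads 6
#5 T2 CAS(6→7) writes; counter now 7
#6 T0 CAS(5→6) fails; counter now 7
#7 T1 reads 7
#8 T1 CAS(7→8) writes; counter now 8

counter = 8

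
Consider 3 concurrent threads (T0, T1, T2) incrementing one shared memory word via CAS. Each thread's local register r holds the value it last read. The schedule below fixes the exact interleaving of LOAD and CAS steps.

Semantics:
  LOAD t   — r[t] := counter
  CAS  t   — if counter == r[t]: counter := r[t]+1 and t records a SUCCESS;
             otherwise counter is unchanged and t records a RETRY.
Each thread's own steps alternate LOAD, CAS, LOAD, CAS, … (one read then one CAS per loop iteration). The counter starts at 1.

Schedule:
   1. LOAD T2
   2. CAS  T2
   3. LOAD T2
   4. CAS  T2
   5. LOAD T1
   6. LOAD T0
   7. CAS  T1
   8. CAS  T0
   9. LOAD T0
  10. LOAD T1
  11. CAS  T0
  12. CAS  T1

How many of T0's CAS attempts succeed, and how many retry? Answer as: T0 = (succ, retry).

step 1: T2 LOAD ⇒ load; ctr=1 reg=1
step 2: T2 CAS ⇒ ok; ctr=2 reg=1
step 3: T2 LOAD ⇒ load; ctr=2 reg=2
step 4: T2 CAS ⇒ ok; ctr=3 reg=2
step 5: T1 LOAD ⇒ load; ctr=3 reg=3
step 6: T0 LOAD ⇒ load; ctr=3 reg=3
step 7: T1 CAS ⇒ ok; ctr=4 reg=3
step 8: T0 CAS ⇒ retry; ctr=4 reg=3
step 9: T0 LOAD ⇒ load; ctr=4 reg=4
step 10: T1 LOAD ⇒ load; ctr=4 reg=4
step 11: T0 CAS ⇒ ok; ctr=5 reg=4
step 12: T1 CAS ⇒ retry; ctr=5 reg=4

T0 = (1, 1)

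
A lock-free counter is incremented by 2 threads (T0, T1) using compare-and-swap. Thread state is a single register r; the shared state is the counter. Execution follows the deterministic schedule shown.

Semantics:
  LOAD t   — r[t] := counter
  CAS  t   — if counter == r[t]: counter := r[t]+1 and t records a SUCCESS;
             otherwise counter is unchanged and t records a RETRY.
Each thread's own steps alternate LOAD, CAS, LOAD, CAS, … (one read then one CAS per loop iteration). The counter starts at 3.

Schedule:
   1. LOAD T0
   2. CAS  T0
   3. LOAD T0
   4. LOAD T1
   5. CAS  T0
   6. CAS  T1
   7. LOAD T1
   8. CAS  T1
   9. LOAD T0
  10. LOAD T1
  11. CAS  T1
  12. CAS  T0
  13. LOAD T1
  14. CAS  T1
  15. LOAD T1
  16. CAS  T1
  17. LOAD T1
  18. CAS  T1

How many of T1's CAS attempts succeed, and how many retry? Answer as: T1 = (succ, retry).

1. LOAD T0 → mem=3 r[T0]=3 [LOAD]
2. CAS T0 → mem=4 r[T0]=3 [OK]
3. LOAD T0 → mem=4 r[T0]=4 [LOAD]
4. LOAD T1 → mem=4 r[T1]=4 [LOAD]
5. CAS T0 → mem=5 r[T0]=4 [OK]
6. CAS T1 → mem=5 r[T1]=4 [RETRY]
7. LOAD T1 → mem=5 r[T1]=5 [LOAD]
8. CAS T1 → mem=6 r[T1]=5 [OK]
9. LOAD T0 → mem=6 r[T0]=6 [LOAD]
10. LOAD T1 → mem=6 r[T1]=6 [LOAD]
11. CAS T1 → mem=7 r[T1]=6 [OK]
12. CAS T0 → mem=7 r[T0]=6 [RETRY]
13. LOAD T1 → mem=7 r[T1]=7 [LOAD]
14. CAS T1 → mem=8 r[T1]=7 [OK]
15. LOAD T1 → mem=8 r[T1]=8 [LOAD]
16. CAS T1 → mem=9 r[T1]=8 [OK]
17. LOAD T1 → mem=9 r[T1]=9 [LOAD]
18. CAS T1 → mem=10 r[T1]=9 [OK]

T1 = (5, 1)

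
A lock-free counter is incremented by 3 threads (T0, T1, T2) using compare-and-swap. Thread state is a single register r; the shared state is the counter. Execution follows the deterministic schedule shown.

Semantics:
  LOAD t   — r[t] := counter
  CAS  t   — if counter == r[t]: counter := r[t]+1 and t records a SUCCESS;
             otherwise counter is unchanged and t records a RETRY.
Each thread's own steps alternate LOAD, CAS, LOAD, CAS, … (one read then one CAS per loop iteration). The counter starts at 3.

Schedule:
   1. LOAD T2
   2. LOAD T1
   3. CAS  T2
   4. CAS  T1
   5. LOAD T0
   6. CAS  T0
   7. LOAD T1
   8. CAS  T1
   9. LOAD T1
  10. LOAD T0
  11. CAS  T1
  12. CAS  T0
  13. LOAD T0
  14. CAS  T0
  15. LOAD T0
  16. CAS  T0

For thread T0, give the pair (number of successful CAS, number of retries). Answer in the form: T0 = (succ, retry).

#1 T2 reads 3
#2 T1 reads 3
#3 T2 CAS(3→4) writes; counter now 4
#4 T1 CAS(3→4) fails; counter now 4
#5 T0 reads 4
#6 T0 CAS(4→5) writes; counter now 5
#7 T1 reads 5
#8 T1 CAS(5→6) writes; counter now 6
#9 T1 reads 6
#10 T0 reads 6
#11 T1 CAS(6→7) writes; counter now 7
#12 T0 CAS(6→7) fails; counter now 7
#13 T0 reads 7
#14 T0 CAS(7→8) writes; counter now 8
#15 T0 reads 8
#16 T0 CAS(8→9) writes; counter now 9

T0 = (3, 1)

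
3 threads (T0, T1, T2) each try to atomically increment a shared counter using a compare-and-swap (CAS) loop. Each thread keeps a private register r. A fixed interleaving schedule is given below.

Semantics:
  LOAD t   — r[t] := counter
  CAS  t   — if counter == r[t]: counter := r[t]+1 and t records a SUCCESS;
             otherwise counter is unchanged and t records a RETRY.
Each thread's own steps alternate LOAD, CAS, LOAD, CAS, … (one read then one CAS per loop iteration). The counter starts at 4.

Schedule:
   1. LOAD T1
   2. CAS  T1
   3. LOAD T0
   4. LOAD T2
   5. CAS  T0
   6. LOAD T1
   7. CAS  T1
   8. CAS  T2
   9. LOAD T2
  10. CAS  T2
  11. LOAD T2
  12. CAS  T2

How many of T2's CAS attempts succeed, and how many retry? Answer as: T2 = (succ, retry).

T2 = (2, 1)

   1) LOAD T1:  M=4  r_T1=4
   2) CAS  T1:  M=5  r_T1=4 ✓
   3) LOAD T0:  M=5  r_T0=5
   4) LOAD T2:  M=5  r_T2=5
   5) CAS  T0:  M=6  r_T0=5 ✓
   6) LOAD T1:  M=6  r_T1=6
   7) CAS  T1:  M=7  r_T1=6 ✓
   8) CAS  T2:  M=7  r_T2=5 ✗
   9) LOAD T2:  M=7  r_T2=7
  10) CAS  T2:  M=8  r_T2=7 ✓
  11) LOAD T2:  M=8  r_T2=8
  12) CAS  T2:  M=9  r_T2=8 ✓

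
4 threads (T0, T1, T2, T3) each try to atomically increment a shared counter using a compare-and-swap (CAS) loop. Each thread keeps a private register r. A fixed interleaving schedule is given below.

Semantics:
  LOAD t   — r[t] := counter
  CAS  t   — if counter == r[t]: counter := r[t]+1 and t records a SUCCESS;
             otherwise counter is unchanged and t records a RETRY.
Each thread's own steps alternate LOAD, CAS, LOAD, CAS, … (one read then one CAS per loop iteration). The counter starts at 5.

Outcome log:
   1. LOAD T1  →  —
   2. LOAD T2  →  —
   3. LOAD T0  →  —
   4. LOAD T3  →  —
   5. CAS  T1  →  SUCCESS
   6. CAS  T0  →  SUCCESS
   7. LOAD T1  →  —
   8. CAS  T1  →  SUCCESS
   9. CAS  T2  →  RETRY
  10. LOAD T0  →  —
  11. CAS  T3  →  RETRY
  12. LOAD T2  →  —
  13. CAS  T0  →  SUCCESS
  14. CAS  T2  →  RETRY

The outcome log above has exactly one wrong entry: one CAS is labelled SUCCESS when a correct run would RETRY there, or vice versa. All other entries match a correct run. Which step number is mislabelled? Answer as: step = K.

Correct run:
1. LOAD T1 → mem=5 r[T1]=5 [LOAD]
2. LOAD T2 → mem=5 r[T2]=5 [LOAD]
3. LOAD T0 → mem=5 r[T0]=5 [LOAD]
4. LOAD T3 → mem=5 r[T3]=5 [LOAD]
5. CAS T1 → mem=6 r[T1]=5 [OK]
6. CAS T0 → mem=6 r[T0]=5 [RETRY]
7. LOAD T1 → mem=6 r[T1]=6 [LOAD]
8. CAS T1 → mem=7 r[T1]=6 [OK]
9. CAS T2 → mem=7 r[T2]=5 [RETRY]
10. LOAD T0 → mem=7 r[T0]=7 [LOAD]
11. CAS T3 → mem=7 r[T3]=5 [RETRY]
12. LOAD T2 → mem=7 r[T2]=7 [LOAD]
13. CAS T0 → mem=8 r[T0]=7 [OK]
14. CAS T2 → mem=8 r[T2]=7 [RETRY]
Flip is step 6.

step = 6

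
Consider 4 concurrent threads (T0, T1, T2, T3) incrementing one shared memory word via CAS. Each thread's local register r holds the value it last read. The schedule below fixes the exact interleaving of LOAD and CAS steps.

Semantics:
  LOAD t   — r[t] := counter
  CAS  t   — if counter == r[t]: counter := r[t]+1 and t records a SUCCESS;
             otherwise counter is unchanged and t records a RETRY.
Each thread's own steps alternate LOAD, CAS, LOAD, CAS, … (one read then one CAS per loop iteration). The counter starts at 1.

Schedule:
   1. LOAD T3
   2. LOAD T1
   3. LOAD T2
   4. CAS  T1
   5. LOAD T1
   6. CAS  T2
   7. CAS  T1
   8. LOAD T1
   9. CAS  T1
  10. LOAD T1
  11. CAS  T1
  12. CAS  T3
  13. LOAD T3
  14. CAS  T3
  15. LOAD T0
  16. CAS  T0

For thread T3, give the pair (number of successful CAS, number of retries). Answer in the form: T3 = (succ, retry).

T3 = (1, 1)

#1 T3 reads 1
#2 T1 reads 1
#3 T2 reads 1
#4 T1 CAS(1→2) writes; counter now 2
#5 T1 reads 2
#6 T2 CAS(1→2) fails; counter now 2
#7 T1 CAS(2→3) writes; counter now 3
#8 T1 reads 3
#9 T1 CAS(3→4) writes; counter now 4
#10 T1 reads 4
#11 T1 CAS(4→5) writes; counter now 5
#12 T3 CAS(1→2) fails; counter now 5
#13 T3 reads 5
#14 T3 CAS(5→6) writes; counter now 6
#15 T0 reads 6
#16 T0 CAS(6→7) writes; counter now 7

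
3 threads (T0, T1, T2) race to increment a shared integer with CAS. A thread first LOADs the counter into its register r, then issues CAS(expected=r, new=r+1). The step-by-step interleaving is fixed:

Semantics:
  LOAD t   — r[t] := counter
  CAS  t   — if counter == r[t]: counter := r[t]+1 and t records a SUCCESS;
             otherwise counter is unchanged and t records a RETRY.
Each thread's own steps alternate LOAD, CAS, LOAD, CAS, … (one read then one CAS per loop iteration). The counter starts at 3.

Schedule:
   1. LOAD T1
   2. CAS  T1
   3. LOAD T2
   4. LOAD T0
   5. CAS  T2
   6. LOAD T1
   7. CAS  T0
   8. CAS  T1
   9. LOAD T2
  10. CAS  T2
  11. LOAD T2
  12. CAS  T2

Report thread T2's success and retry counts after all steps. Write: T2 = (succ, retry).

1. LOAD T1 → mem=3 r[T1]=3 [LOAD]
2. CAS T1 → mem=4 r[T1]=3 [OK]
3. LOAD T2 → mem=4 r[T2]=4 [LOAD]
4. LOAD T0 → mem=4 r[T0]=4 [LOAD]
5. CAS T2 → mem=5 r[T2]=4 [OK]
6. LOAD T1 → mem=5 r[T1]=5 [LOAD]
7. CAS T0 → mem=5 r[T0]=4 [RETRY]
8. CAS T1 → mem=6 r[T1]=5 [OK]
9. LOAD T2 → mem=6 r[T2]=6 [LOAD]
10. CAS T2 → mem=7 r[T2]=6 [OK]
11. LOAD T2 → mem=7 r[T2]=7 [LOAD]
12. CAS T2 → mem=8 r[T2]=7 [OK]

T2 = (3, 0)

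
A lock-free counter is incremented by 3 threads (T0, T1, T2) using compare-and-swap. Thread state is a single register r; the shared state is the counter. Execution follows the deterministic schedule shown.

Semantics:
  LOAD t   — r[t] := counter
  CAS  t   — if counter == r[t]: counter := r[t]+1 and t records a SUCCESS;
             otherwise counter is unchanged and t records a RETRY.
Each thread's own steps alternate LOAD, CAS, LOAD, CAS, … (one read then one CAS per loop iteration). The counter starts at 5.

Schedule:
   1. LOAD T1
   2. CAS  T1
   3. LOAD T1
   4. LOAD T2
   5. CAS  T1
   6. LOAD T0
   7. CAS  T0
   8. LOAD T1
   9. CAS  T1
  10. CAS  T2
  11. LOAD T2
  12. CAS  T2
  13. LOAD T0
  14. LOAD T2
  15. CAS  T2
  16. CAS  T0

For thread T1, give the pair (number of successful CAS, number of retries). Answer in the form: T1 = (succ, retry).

   1) LOAD T1:  M=5  r_T1=5
   2) CAS  T1:  M=6  r_T1=5 ✓
   3) LOAD T1:  M=6  r_T1=6
   4) LOAD T2:  M=6  r_T2=6
   5) CAS  T1:  M=7  r_T1=6 ✓
   6) LOAD T0:  M=7  r_T0=7
   7) CAS  T0:  M=8  r_T0=7 ✓
   8) LOAD T1:  M=8  r_T1=8
   9) CAS  T1:  M=9  r_T1=8 ✓
  10) CAS  T2:  M=9  r_T2=6 ✗
  11) LOAD T2:  M=9  r_T2=9
  12) CAS  T2:  M=10  r_T2=9 ✓
  13) LOAD T0:  M=10  r_T0=10
  14) LOAD T2:  M=10  r_T2=10
  15) CAS  T2:  M=11  r_T2=10 ✓
  16) CAS  T0:  M=11  r_T0=10 ✗

T1 = (3, 0)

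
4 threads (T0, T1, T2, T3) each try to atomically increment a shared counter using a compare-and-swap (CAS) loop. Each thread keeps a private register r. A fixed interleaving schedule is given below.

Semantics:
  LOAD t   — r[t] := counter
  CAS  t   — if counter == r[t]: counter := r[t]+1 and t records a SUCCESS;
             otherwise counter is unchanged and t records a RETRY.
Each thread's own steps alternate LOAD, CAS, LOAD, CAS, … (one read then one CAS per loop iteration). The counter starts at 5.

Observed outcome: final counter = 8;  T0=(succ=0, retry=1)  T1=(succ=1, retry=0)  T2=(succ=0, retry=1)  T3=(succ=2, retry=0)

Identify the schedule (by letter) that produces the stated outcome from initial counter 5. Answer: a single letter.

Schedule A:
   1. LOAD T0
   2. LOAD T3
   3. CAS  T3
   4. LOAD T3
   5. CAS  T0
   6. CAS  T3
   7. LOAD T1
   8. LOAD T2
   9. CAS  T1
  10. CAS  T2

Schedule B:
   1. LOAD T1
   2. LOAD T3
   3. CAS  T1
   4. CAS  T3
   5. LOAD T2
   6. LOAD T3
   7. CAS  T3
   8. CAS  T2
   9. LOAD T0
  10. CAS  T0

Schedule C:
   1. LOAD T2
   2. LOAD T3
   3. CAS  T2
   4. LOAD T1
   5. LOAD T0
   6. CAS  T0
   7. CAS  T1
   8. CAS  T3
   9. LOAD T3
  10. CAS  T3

Tracing schedule A:
[1] T0.load  rd  (counter 5, T0.r 5)
[2] T3.load  rd  (counter 5, T3.r 5)
[3] T3.cas  hit  (counter 6, T3.r 5)
[4] T3.load  rd  (counter 6, T3.r 6)
[5] T0.cas  miss  (counter 6, T0.r 5)
[6] T3.cas  hit  (counter 7, T3.r 6)
[7] T1.load  rd  (counter 7, T1.r 7)
[8] T2.load  rd  (counter 7, T2.r 7)
[9] T1.cas  hit  (counter 8, T1.r 7)
[10] T2.cas  miss  (counter 8, T2.r 7)

A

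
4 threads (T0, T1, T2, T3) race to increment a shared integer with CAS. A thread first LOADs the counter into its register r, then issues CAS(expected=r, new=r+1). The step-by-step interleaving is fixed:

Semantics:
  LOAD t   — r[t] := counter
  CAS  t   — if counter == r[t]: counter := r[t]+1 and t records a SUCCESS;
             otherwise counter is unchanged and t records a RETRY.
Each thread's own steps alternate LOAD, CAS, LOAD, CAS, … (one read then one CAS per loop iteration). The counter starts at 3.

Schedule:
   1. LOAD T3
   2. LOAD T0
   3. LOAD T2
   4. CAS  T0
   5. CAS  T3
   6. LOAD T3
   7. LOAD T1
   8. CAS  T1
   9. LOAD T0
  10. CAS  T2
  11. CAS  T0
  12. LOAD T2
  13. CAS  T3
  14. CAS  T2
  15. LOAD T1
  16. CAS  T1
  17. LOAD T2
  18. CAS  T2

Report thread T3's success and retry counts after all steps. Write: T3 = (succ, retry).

T3 = (0, 2)

   1) LOAD T3:  M=3  r_T3=3
   2) LOAD T0:  M=3  r_T0=3
   3) LOAD T2:  M=3  r_T2=3
   4) CAS  T0:  M=4  r_T0=3 ✓
   5) CAS  T3:  M=4  r_T3=3 ✗
   6) LOAD T3:  M=4  r_T3=4
   7) LOAD T1:  M=4  r_T1=4
   8) CAS  T1:  M=5  r_T1=4 ✓
   9) LOAD T0:  M=5  r_T0=5
  10) CAS  T2:  M=5  r_T2=3 ✗
  11) CAS  T0:  M=6  r_T0=5 ✓
  12) LOAD T2:  M=6  r_T2=6
  13) CAS  T3:  M=6  r_T3=4 ✗
  14) CAS  T2:  M=7  r_T2=6 ✓
  15) LOAD T1:  M=7  r_T1=7
  16) CAS  T1:  M=8  r_T1=7 ✓
  17) LOAD T2:  M=8  r_T2=8
  18) CAS  T2:  M=9  r_T2=8 ✓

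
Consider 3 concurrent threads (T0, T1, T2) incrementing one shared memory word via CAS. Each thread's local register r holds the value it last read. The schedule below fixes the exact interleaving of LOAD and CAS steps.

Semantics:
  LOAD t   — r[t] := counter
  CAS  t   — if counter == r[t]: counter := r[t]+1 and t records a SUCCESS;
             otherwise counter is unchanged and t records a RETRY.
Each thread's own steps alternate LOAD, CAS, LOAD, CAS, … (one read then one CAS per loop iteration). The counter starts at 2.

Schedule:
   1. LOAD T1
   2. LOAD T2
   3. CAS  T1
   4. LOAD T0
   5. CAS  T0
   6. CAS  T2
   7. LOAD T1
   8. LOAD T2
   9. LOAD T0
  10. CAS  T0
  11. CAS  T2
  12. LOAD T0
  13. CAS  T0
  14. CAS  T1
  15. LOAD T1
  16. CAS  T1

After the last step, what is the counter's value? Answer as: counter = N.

1. LOAD T1 → mem=2 r[T1]=2 [LOAD]
2. LOAD T2 → mem=2 r[T2]=2 [LOAD]
3. CAS T1 → mem=3 r[T1]=2 [OK]
4. LOAD T0 → mem=3 r[T0]=3 [LOAD]
5. CAS T0 → mem=4 r[T0]=3 [OK]
6. CAS T2 → mem=4 r[T2]=2 [RETRY]
7. LOAD T1 → mem=4 r[T1]=4 [LOAD]
8. LOAD T2 → mem=4 r[T2]=4 [LOAD]
9. LOAD T0 → mem=4 r[T0]=4 [LOAD]
10. CAS T0 → mem=5 r[T0]=4 [OK]
11. CAS T2 → mem=5 r[T2]=4 [RETRY]
12. LOAD T0 → mem=5 r[T0]=5 [LOAD]
13. CAS T0 → mem=6 r[T0]=5 [OK]
14. CAS T1 → mem=6 r[T1]=4 [RETRY]
15. LOAD T1 → mem=6 r[T1]=6 [LOAD]
16. CAS T1 → mem=7 r[T1]=6 [OK]

counter = 7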